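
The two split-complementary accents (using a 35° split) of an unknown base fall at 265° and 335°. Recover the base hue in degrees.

The accents sit 35° either side of the complement, so the complement is their short-arc midpoint on the wheel.
Short-arc midpoint of 265° and 335°: 300°.
Base is 180° from the complement: 300 − 180 = 120°

120°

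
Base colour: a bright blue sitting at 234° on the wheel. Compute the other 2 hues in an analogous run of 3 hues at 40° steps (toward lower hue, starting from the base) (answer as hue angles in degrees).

Analogous hues sit every 40° along the wheel.
234 − 40 = 194°
234 − 80 = 154°

194° and 154°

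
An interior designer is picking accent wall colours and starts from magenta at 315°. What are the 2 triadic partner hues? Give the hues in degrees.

75° and 195°

A triad places three hues 120° apart.
315 + 120 = 435 → 435 − 360 = 75°
315 + 240 = 555 → 555 − 360 = 195°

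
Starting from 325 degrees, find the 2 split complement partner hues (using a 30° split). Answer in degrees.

115° and 175°

Split-complementary hues sit 30° either side of the complement.
Complement of 325 degrees: 325 + 180 = 505 → 505 − 360 = 145°
145 − 30 = 115°
145 + 30 = 175°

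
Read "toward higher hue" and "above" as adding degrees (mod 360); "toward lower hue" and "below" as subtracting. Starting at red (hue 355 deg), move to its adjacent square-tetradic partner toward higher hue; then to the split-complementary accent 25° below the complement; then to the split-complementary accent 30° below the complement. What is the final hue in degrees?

355 + 90 = 445 → 445 − 360 = 85°   (square ↑)
85 + 155 = 240°   (split-comp 25° ↓)
240 + 150 = 390 → 390 − 360 = 30°   (split-comp 30° ↓)

30°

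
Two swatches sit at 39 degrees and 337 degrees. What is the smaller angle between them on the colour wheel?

|39 − 337| = 298.
The shorter arc is 360 − 298 = 62°.

62°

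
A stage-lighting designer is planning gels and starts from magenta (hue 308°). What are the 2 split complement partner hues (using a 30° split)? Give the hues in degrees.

98° and 158°

Complement of 308°: 308 + 180 = 488 → 488 − 360 = 128°
128 − 30 = 98°
128 + 30 = 158°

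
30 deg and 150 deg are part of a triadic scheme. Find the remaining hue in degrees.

A triad places three hues 120° apart.
The full set through 30° is {30°, 150°, 270°}.
Given {30°, 150°}, the missing hue is 270°.

270°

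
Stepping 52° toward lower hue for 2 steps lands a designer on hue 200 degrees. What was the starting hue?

304°

2 steps of 52° (toward lower hue) give a net shift of −104°.
Start = end − shift: 200 + 104 = 304°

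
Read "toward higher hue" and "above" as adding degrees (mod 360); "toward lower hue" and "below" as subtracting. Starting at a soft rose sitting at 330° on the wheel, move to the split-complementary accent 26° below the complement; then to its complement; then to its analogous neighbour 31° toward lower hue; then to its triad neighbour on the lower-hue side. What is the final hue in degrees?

153°

split-comp 26° ↓ +154°: 330 + 154 = 484 → 484 − 360 = 124°
complement +180°: 124 + 180 = 304°
analog 31° ↓ −31°: 304 − 31 = 273°
triadic ↓ −120°: 273 − 120 = 153°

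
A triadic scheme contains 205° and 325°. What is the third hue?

A triad spaces three hues 120° apart.
The full set is {85°, 205°, 325°}.

85°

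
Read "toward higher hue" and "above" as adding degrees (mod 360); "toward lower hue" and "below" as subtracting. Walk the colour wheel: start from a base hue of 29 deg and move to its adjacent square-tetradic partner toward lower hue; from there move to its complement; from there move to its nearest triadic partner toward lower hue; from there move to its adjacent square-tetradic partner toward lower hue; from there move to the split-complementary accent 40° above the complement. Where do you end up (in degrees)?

−90° (square ↓): 29 − 90 = -61 → -61 + 360 = 299°
+180° (complement): 299 + 180 = 479 → 479 − 360 = 119°
−120° (triadic ↓): 119 − 120 = -1 → -1 + 360 = 359°
−90° (square ↓): 359 − 90 = 269°
+220° (split-comp 40° ↑): 269 + 220 = 489 → 489 − 360 = 129°

129°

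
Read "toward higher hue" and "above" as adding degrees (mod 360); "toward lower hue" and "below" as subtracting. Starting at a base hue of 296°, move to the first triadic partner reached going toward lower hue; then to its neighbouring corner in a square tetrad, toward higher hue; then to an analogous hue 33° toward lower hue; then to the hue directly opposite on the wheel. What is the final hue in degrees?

53°

296 − 120 = 176°   (triadic ↓)
176 + 90 = 266°   (square ↑)
266 − 33 = 233°   (analog 33° ↓)
233 + 180 = 413 → 413 − 360 = 53°   (complement)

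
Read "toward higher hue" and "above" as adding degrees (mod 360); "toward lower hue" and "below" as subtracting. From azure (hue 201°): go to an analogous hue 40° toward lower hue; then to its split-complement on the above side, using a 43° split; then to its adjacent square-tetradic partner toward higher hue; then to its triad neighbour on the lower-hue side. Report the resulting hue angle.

analog 40° ↓ −40°: 201 − 40 = 161°
split-comp 43° ↑ +223°: 161 + 223 = 384 → 384 − 360 = 24°
square ↑ +90°: 24 + 90 = 114°
triadic ↓ −120°: 114 − 120 = -6 → -6 + 360 = 354°

354°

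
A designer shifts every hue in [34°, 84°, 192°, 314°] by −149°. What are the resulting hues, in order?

34 − 149 = -115 → -115 + 360 = 245°
84 − 149 = -65 → -65 + 360 = 295°
192 − 149 = 43°
314 − 149 = 165°

245°, 295°, 43°, 165°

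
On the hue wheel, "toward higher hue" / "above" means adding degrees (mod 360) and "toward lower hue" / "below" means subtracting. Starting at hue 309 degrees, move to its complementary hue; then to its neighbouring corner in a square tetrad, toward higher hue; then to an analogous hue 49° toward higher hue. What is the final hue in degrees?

+180° (complement): 309 + 180 = 489 → 489 − 360 = 129°
+90° (square ↑): 129 + 90 = 219°
+49° (analog 49° ↑): 219 + 49 = 268°

268°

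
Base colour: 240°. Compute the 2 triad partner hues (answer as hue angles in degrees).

0° and 120°

240 + 120 = 360 → 360 − 360 = 0°
240 + 240 = 480 → 480 − 360 = 120°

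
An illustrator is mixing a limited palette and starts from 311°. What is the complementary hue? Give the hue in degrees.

The complement sits 180° across the wheel.
311 + 180 = 491 → 491 − 360 = 131°

131°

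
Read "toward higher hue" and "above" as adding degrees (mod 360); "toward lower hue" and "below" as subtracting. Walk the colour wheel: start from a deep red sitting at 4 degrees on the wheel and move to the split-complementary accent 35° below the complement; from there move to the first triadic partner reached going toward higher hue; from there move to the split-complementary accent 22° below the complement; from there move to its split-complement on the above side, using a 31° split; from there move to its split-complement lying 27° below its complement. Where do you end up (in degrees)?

71°

+145° (split-comp 35° ↓): 4 + 145 = 149°
+120° (triadic ↑): 149 + 120 = 269°
+158° (split-comp 22° ↓): 269 + 158 = 427 → 427 − 360 = 67°
+211° (split-comp 31° ↑): 67 + 211 = 278°
+153° (split-comp 27° ↓): 278 + 153 = 431 → 431 − 360 = 71°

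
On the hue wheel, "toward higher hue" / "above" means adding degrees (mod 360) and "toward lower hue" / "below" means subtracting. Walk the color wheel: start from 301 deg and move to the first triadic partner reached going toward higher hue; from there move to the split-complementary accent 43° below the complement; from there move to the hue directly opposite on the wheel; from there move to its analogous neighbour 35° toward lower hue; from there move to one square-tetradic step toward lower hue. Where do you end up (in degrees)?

+120° (triadic ↑): 301 + 120 = 421 → 421 − 360 = 61°
+137° (split-comp 43° ↓): 61 + 137 = 198°
+180° (complement): 198 + 180 = 378 → 378 − 360 = 18°
−35° (analog 35° ↓): 18 − 35 = -17 → -17 + 360 = 343°
−90° (square ↓): 343 − 90 = 253°

253°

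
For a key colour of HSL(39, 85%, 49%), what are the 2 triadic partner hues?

159° and 279°

A triad places three hues 120° apart.
39 + 120 = 159°
39 + 240 = 279°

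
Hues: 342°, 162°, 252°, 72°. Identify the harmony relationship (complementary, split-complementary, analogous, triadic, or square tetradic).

Sort the hues: 72°, 162°, 252°, 342°.
Successive gaps around the wheel: 90°, 90°, 90°, 90°.
Four hues every 90° form a square tetradic scheme.

square tetradic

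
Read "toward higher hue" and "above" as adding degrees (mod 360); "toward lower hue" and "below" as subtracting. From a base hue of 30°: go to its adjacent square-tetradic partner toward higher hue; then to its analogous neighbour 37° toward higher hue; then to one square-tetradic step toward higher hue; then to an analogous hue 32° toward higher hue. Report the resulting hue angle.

square ↑ +90°: 30 + 90 = 120°
analog 37° ↑ +37°: 120 + 37 = 157°
square ↑ +90°: 157 + 90 = 247°
analog 32° ↑ +32°: 247 + 32 = 279°

279°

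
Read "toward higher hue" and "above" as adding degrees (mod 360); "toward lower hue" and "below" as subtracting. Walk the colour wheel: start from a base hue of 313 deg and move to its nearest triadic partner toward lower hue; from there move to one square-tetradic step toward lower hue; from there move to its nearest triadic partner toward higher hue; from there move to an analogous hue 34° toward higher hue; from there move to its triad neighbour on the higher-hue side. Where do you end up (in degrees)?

17°

triadic ↓ −120°: 313 − 120 = 193°
square ↓ −90°: 193 − 90 = 103°
triadic ↑ +120°: 103 + 120 = 223°
analog 34° ↑ +34°: 223 + 34 = 257°
triadic ↑ +120°: 257 + 120 = 377 → 377 − 360 = 17°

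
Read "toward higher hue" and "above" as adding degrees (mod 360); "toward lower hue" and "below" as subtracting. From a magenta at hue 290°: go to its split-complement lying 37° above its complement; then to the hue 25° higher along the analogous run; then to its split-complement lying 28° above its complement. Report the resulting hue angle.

290 + 217 = 507 → 507 − 360 = 147°   (split-comp 37° ↑)
147 + 25 = 172°   (analog 25° ↑)
172 + 208 = 380 → 380 − 360 = 20°   (split-comp 28° ↑)

20°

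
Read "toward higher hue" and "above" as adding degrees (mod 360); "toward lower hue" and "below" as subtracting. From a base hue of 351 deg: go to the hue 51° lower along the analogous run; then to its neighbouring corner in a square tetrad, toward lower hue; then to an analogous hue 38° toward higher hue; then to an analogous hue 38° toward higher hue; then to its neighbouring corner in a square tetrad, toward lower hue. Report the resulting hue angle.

196°

analog 51° ↓ −51°: 351 − 51 = 300°
square ↓ −90°: 300 − 90 = 210°
analog 38° ↑ +38°: 210 + 38 = 248°
analog 38° ↑ +38°: 248 + 38 = 286°
square ↓ −90°: 286 − 90 = 196°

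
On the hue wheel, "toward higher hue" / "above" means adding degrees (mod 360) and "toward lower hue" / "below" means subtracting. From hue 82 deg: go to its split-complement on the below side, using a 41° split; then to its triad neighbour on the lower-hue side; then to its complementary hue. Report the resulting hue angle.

281°

82 + 139 = 221°   (split-comp 41° ↓)
221 − 120 = 101°   (triadic ↓)
101 + 180 = 281°   (complement)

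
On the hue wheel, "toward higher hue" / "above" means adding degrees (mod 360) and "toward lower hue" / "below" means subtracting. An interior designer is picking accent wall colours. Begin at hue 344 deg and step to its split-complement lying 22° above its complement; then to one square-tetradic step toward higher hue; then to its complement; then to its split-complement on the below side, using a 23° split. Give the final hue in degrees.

344 + 202 = 546 → 546 − 360 = 186°   (split-comp 22° ↑)
186 + 90 = 276°   (square ↑)
276 + 180 = 456 → 456 − 360 = 96°   (complement)
96 + 157 = 253°   (split-comp 23° ↓)

253°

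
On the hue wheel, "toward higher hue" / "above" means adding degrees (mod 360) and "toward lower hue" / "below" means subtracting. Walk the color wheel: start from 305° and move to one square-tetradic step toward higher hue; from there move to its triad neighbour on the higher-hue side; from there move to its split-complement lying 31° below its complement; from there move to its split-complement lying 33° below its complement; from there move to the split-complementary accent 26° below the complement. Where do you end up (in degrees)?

245°

305 + 90 = 395 → 395 − 360 = 35°   (square ↑)
35 + 120 = 155°   (triadic ↑)
155 + 149 = 304°   (split-comp 31° ↓)
304 + 147 = 451 → 451 − 360 = 91°   (split-comp 33° ↓)
91 + 154 = 245°   (split-comp 26° ↓)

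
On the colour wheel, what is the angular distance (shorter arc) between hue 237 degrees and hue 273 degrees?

36°

|237 − 273| = 36.
36 ≤ 180, so the shorter arc is 36°.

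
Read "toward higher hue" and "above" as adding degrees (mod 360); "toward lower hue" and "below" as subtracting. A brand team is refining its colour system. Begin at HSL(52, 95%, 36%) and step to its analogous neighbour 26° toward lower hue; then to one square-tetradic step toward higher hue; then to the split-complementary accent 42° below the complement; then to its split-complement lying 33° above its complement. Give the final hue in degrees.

−26° (analog 26° ↓): 52 − 26 = 26°
+90° (square ↑): 26 + 90 = 116°
+138° (split-comp 42° ↓): 116 + 138 = 254°
+213° (split-comp 33° ↑): 254 + 213 = 467 → 467 − 360 = 107°

107°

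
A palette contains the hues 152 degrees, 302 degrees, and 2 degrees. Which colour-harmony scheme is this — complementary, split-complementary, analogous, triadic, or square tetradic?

Sort the hues: 2°, 152°, 302°.
Successive gaps around the wheel: 150°, 150°, 60°.
Two 150° gaps and one 60° gap — a base hue opposite a pair of accents 30° either side of its complement — is the split-complementary pattern.

split-complementary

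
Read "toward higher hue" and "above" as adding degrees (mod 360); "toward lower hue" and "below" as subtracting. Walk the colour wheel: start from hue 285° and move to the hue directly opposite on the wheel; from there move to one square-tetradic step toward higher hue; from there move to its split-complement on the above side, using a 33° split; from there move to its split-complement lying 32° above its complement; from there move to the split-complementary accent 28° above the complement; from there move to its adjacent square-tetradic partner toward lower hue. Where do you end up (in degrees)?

complement +180°: 285 + 180 = 465 → 465 − 360 = 105°
square ↑ +90°: 105 + 90 = 195°
split-comp 33° ↑ +213°: 195 + 213 = 408 → 408 − 360 = 48°
split-comp 32° ↑ +212°: 48 + 212 = 260°
split-comp 28° ↑ +208°: 260 + 208 = 468 → 468 − 360 = 108°
square ↓ −90°: 108 − 90 = 18°

18°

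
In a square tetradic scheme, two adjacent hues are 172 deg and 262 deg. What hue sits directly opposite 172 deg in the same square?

352°

A square tetradic scheme places four hues 90° apart; opposite corners are 180° apart.
172 + 180 = 352°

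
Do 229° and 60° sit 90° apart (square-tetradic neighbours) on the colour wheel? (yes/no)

Angular distance: |229 − 60| = 169 = 169°.
90° apart (square-tetradic neighbours) requires 90°.

no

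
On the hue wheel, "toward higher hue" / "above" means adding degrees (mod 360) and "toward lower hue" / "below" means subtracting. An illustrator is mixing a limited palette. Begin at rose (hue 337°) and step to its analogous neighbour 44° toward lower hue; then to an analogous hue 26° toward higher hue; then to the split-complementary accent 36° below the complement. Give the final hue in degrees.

103°

−44° (analog 44° ↓): 337 − 44 = 293°
+26° (analog 26° ↑): 293 + 26 = 319°
+144° (split-comp 36° ↓): 319 + 144 = 463 → 463 − 360 = 103°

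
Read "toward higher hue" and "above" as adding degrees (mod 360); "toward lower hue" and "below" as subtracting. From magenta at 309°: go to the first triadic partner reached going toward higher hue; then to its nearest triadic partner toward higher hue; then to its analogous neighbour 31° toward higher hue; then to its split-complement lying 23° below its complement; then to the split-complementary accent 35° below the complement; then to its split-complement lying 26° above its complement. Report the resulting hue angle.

8°

triadic ↑ +120°: 309 + 120 = 429 → 429 − 360 = 69°
triadic ↑ +120°: 69 + 120 = 189°
analog 31° ↑ +31°: 189 + 31 = 220°
split-comp 23° ↓ +157°: 220 + 157 = 377 → 377 − 360 = 17°
split-comp 35° ↓ +145°: 17 + 145 = 162°
split-comp 26° ↑ +206°: 162 + 206 = 368 → 368 − 360 = 8°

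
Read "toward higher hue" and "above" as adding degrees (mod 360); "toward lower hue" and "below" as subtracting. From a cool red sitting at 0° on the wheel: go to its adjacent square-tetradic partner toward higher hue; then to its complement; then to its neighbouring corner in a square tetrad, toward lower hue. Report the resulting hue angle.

0 + 90 = 90°   (square ↑)
90 + 180 = 270°   (complement)
270 − 90 = 180°   (square ↓)

180°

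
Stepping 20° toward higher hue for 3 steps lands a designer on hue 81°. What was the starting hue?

3 steps of 20° (toward higher hue) give a net shift of +60°.
Start = end − shift: 81 − 60 = 21°

21°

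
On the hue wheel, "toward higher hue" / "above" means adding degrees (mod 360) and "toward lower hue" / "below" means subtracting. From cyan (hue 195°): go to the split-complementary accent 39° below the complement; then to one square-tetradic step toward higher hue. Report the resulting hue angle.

split-comp 39° ↓ +141°: 195 + 141 = 336°
square ↑ +90°: 336 + 90 = 426 → 426 − 360 = 66°

66°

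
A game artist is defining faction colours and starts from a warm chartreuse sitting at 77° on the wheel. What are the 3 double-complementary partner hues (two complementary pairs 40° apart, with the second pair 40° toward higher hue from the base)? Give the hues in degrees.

A rectangular tetradic uses two complementary pairs 40° apart: offsets 0°, 40°, 180°, 220°.
77 + 40 = 117°
77 + 180 = 257°
77 + 220 = 297°

117°, 257° and 297°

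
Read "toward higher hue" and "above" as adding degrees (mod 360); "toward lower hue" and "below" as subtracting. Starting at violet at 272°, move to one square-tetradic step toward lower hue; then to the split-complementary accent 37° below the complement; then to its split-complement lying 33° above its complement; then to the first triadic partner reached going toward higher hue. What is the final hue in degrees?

272 − 90 = 182°   (square ↓)
182 + 143 = 325°   (split-comp 37° ↓)
325 + 213 = 538 → 538 − 360 = 178°   (split-comp 33° ↑)
178 + 120 = 298°   (triadic ↑)

298°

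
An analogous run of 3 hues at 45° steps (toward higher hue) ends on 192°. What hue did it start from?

2 steps of 45° (toward higher hue) give a net shift of +90°.
Start = end − shift: 192 − 90 = 102°

102°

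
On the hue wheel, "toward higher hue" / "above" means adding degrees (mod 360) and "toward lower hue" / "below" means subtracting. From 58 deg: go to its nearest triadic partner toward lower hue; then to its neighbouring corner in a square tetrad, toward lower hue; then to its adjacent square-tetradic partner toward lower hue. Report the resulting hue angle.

58 − 120 = -62 → -62 + 360 = 298°   (triadic ↓)
298 − 90 = 208°   (square ↓)
208 − 90 = 118°   (square ↓)

118°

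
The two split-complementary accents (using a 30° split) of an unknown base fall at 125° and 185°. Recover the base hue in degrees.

The accents sit 30° either side of the complement, so the complement is their short-arc midpoint on the wheel.
Short-arc midpoint of 125° and 185°: 155°.
Base is 180° from the complement: 155 − 180 = -25 → -25 + 360 = 335°

335°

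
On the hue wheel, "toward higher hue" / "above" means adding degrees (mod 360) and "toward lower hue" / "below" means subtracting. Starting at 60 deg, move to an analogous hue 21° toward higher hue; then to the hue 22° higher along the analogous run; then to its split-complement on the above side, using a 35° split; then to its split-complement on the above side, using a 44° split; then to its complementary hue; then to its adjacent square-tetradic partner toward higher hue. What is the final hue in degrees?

60 + 21 = 81°   (analog 21° ↑)
81 + 22 = 103°   (analog 22° ↑)
103 + 215 = 318°   (split-comp 35° ↑)
318 + 224 = 542 → 542 − 360 = 182°   (split-comp 44° ↑)
182 + 180 = 362 → 362 − 360 = 2°   (complement)
2 + 90 = 92°   (square ↑)

92°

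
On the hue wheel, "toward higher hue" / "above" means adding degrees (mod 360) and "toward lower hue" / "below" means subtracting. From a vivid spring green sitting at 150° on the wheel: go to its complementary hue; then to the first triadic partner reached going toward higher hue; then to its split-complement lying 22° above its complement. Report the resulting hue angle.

292°

complement +180°: 150 + 180 = 330°
triadic ↑ +120°: 330 + 120 = 450 → 450 − 360 = 90°
split-comp 22° ↑ +202°: 90 + 202 = 292°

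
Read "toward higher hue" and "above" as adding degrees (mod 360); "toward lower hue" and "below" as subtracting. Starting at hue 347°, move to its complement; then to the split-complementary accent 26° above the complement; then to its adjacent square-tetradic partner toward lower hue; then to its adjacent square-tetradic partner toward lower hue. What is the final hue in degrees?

complement +180°: 347 + 180 = 527 → 527 − 360 = 167°
split-comp 26° ↑ +206°: 167 + 206 = 373 → 373 − 360 = 13°
square ↓ −90°: 13 − 90 = -77 → -77 + 360 = 283°
square ↓ −90°: 283 − 90 = 193°

193°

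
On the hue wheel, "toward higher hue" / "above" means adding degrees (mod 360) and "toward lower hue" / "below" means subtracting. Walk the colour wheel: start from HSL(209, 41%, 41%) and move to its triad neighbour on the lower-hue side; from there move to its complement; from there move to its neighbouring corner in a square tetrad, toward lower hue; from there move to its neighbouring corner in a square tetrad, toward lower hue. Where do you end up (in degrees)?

89°

triadic ↓ −120°: 209 − 120 = 89°
complement +180°: 89 + 180 = 269°
square ↓ −90°: 269 − 90 = 179°
square ↓ −90°: 179 − 90 = 89°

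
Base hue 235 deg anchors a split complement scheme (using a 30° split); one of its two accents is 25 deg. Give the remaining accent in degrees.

85°

Split-complementary hues sit 30° either side of the complement.
Complement of the base 235°: 235 + 180 = 415 → 415 − 360 = 55°
The given accent 25° is 30° one side of 55°; the other accent sits 30° the other side: 55 + 30 = 85°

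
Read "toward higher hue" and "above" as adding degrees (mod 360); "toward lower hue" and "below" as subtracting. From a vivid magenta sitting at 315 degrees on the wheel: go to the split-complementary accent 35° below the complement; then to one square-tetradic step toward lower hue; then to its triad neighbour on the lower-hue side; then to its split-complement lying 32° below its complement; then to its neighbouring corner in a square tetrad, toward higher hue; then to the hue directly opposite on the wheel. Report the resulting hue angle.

308°

+145° (split-comp 35° ↓): 315 + 145 = 460 → 460 − 360 = 100°
−90° (square ↓): 100 − 90 = 10°
−120° (triadic ↓): 10 − 120 = -110 → -110 + 360 = 250°
+148° (split-comp 32° ↓): 250 + 148 = 398 → 398 − 360 = 38°
+90° (square ↑): 38 + 90 = 128°
+180° (complement): 128 + 180 = 308°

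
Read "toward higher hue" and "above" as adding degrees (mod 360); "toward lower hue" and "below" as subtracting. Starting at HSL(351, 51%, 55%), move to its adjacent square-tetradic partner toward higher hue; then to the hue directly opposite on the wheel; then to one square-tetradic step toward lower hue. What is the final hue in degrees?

171°

+90° (square ↑): 351 + 90 = 441 → 441 − 360 = 81°
+180° (complement): 81 + 180 = 261°
−90° (square ↓): 261 − 90 = 171°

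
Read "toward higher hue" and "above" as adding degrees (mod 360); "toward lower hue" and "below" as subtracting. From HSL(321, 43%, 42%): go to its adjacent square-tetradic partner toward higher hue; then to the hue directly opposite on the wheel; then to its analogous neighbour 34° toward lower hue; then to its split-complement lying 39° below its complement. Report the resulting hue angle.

338°

square ↑ +90°: 321 + 90 = 411 → 411 − 360 = 51°
complement +180°: 51 + 180 = 231°
analog 34° ↓ −34°: 231 − 34 = 197°
split-comp 39° ↓ +141°: 197 + 141 = 338°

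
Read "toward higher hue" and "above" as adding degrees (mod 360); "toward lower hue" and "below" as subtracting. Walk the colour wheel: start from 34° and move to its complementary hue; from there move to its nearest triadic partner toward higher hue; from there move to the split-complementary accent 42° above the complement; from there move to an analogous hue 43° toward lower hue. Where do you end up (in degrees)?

153°

+180° (complement): 34 + 180 = 214°
+120° (triadic ↑): 214 + 120 = 334°
+222° (split-comp 42° ↑): 334 + 222 = 556 → 556 − 360 = 196°
−43° (analog 43° ↓): 196 − 43 = 153°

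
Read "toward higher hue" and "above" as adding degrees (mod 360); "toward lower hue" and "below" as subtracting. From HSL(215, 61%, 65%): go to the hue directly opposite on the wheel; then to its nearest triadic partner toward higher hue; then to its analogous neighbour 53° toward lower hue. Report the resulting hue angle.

215 + 180 = 395 → 395 − 360 = 35°   (complement)
35 + 120 = 155°   (triadic ↑)
155 − 53 = 102°   (analog 53° ↓)

102°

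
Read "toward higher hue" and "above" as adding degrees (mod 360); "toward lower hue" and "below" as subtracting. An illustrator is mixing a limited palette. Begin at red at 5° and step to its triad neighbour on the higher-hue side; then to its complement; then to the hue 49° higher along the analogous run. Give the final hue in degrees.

+120° (triadic ↑): 5 + 120 = 125°
+180° (complement): 125 + 180 = 305°
+49° (analog 49° ↑): 305 + 49 = 354°

354°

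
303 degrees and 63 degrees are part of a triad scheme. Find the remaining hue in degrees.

183°

A triad places three hues 120° apart.
The full set through 63° is {63°, 183°, 303°}.
Given {63°, 303°}, the missing hue is 183°.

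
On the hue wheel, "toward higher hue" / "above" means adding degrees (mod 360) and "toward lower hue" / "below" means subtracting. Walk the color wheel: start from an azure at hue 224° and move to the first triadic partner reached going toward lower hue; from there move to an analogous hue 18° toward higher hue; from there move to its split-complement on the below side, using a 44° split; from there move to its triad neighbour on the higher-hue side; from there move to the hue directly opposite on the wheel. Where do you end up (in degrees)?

224 − 120 = 104°   (triadic ↓)
104 + 18 = 122°   (analog 18° ↑)
122 + 136 = 258°   (split-comp 44° ↓)
258 + 120 = 378 → 378 − 360 = 18°   (triadic ↑)
18 + 180 = 198°   (complement)

198°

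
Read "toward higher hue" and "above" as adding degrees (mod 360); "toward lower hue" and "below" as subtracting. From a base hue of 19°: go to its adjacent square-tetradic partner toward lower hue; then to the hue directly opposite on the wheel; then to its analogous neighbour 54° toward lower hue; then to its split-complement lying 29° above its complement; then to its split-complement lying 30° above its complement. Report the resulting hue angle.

114°

19 − 90 = -71 → -71 + 360 = 289°   (square ↓)
289 + 180 = 469 → 469 − 360 = 109°   (complement)
109 − 54 = 55°   (analog 54° ↓)
55 + 209 = 264°   (split-comp 29° ↑)
264 + 210 = 474 → 474 − 360 = 114°   (split-comp 30° ↑)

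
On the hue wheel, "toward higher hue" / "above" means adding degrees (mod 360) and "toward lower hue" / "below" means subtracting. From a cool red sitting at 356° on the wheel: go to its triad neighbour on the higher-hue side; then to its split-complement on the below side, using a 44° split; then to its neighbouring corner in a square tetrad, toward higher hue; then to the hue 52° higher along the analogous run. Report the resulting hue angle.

+120° (triadic ↑): 356 + 120 = 476 → 476 − 360 = 116°
+136° (split-comp 44° ↓): 116 + 136 = 252°
+90° (square ↑): 252 + 90 = 342°
+52° (analog 52° ↑): 342 + 52 = 394 → 394 − 360 = 34°

34°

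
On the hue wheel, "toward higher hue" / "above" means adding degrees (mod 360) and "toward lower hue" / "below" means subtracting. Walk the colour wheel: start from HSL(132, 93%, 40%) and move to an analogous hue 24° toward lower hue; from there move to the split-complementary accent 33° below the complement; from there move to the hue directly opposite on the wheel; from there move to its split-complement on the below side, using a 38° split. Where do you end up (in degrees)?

217°

132 − 24 = 108°   (analog 24° ↓)
108 + 147 = 255°   (split-comp 33° ↓)
255 + 180 = 435 → 435 − 360 = 75°   (complement)
75 + 142 = 217°   (split-comp 38° ↓)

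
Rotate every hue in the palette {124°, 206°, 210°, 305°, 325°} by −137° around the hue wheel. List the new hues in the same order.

347°, 69°, 73°, 168°, 188°

124 − 137 = -13 → -13 + 360 = 347°
206 − 137 = 69°
210 − 137 = 73°
305 − 137 = 168°
325 − 137 = 188°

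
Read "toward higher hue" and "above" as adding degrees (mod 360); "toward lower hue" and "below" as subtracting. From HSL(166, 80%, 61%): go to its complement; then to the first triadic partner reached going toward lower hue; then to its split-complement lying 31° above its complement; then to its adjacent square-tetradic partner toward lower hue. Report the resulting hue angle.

complement +180°: 166 + 180 = 346°
triadic ↓ −120°: 346 − 120 = 226°
split-comp 31° ↑ +211°: 226 + 211 = 437 → 437 − 360 = 77°
square ↓ −90°: 77 − 90 = -13 → -13 + 360 = 347°

347°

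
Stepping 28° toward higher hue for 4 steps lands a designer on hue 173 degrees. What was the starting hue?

4 steps of 28° (toward higher hue) give a net shift of +112°.
Start = end − shift: 173 − 112 = 61°

61°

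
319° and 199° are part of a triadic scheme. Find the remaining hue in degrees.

A triad places three hues 120° apart.
The full set through 199° is {79°, 199°, 319°}.
Given {199°, 319°}, the missing hue is 79°.

79°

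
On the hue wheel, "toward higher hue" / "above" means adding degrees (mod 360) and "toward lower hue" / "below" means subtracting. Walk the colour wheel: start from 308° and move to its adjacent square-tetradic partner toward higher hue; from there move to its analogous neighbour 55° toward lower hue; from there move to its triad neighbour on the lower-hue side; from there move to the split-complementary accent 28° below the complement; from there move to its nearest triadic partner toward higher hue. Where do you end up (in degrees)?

+90° (square ↑): 308 + 90 = 398 → 398 − 360 = 38°
−55° (analog 55° ↓): 38 − 55 = -17 → -17 + 360 = 343°
−120° (triadic ↓): 343 − 120 = 223°
+152° (split-comp 28° ↓): 223 + 152 = 375 → 375 − 360 = 15°
+120° (triadic ↑): 15 + 120 = 135°

135°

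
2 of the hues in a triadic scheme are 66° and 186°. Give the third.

306°

A triad places three hues 120° apart.
The full set through 66° is {66°, 186°, 306°}.
Given {66°, 186°}, the missing hue is 306°.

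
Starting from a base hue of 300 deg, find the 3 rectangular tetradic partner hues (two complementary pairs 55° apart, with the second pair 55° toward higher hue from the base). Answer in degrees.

355°, 120° and 175°

300 + 55 = 355°
300 + 180 = 480 → 480 − 360 = 120°
300 + 235 = 535 → 535 − 360 = 175°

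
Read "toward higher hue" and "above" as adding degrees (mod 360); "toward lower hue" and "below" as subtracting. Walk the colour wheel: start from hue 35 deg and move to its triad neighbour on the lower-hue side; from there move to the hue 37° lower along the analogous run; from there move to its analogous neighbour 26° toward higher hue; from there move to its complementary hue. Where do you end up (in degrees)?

−120° (triadic ↓): 35 − 120 = -85 → -85 + 360 = 275°
−37° (analog 37° ↓): 275 − 37 = 238°
+26° (analog 26° ↑): 238 + 26 = 264°
+180° (complement): 264 + 180 = 444 → 444 − 360 = 84°

84°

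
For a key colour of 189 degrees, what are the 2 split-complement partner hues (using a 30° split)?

Split-complementary hues sit 30° either side of the complement.
Complement of 189 degrees: 189 + 180 = 369 → 369 − 360 = 9°
9 − 30 = -21 → -21 + 360 = 339°
9 + 30 = 39°

339° and 39°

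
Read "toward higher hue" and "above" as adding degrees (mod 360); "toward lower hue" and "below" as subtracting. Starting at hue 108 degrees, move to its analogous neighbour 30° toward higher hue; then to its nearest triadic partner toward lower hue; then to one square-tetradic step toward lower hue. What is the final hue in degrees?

analog 30° ↑ +30°: 108 + 30 = 138°
triadic ↓ −120°: 138 − 120 = 18°
square ↓ −90°: 18 − 90 = -72 → -72 + 360 = 288°

288°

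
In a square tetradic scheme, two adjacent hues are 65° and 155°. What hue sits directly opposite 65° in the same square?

245°

A square tetradic scheme places four hues 90° apart; opposite corners are 180° apart.
65 + 180 = 245°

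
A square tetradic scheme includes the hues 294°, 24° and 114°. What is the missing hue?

204°

A square tetradic scheme places four hues every 90°.
The full set through 24° is {24°, 114°, 204°, 294°}.
Given {24°, 114°, 294°}, the missing hue is 204°.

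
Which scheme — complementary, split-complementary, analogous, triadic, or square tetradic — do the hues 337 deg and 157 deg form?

Sort the hues: 157°, 337°.
Successive gaps around the wheel: 180°, 180°.
Two hues 180° apart are complementary.

complementary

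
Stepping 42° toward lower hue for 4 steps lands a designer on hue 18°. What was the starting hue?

186°

4 steps of 42° (toward lower hue) give a net shift of −168°.
Start = end − shift: 18 + 168 = 186°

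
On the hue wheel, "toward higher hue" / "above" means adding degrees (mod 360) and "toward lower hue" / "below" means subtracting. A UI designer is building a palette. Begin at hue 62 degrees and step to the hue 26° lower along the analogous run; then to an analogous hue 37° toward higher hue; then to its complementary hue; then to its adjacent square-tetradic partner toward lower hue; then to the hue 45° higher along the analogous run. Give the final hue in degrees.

−26° (analog 26° ↓): 62 − 26 = 36°
+37° (analog 37° ↑): 36 + 37 = 73°
+180° (complement): 73 + 180 = 253°
−90° (square ↓): 253 − 90 = 163°
+45° (analog 45° ↑): 163 + 45 = 208°

208°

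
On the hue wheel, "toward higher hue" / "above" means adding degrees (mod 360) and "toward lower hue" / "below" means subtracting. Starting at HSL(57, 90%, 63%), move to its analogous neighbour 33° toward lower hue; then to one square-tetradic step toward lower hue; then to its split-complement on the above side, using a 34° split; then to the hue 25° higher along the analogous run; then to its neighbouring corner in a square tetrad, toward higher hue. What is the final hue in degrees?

263°

−33° (analog 33° ↓): 57 − 33 = 24°
−90° (square ↓): 24 − 90 = -66 → -66 + 360 = 294°
+214° (split-comp 34° ↑): 294 + 214 = 508 → 508 − 360 = 148°
+25° (analog 25° ↑): 148 + 25 = 173°
+90° (square ↑): 173 + 90 = 263°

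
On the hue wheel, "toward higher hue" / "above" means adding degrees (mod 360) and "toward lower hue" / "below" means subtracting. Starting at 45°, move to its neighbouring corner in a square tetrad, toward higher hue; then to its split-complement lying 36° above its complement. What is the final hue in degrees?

+90° (square ↑): 45 + 90 = 135°
+216° (split-comp 36° ↑): 135 + 216 = 351°

351°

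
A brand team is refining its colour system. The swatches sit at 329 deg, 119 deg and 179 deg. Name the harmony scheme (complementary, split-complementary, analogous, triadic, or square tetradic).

split-complementary

Sort the hues: 119°, 179°, 329°.
Successive gaps around the wheel: 60°, 150°, 150°.
Two 150° gaps and one 60° gap — a base hue opposite a pair of accents 30° either side of its complement — is the split-complementary pattern.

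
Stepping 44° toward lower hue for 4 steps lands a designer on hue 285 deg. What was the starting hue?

101°

4 steps of 44° (toward lower hue) give a net shift of −176°.
Start = end − shift: 285 + 176 = 461 → 461 − 360 = 101°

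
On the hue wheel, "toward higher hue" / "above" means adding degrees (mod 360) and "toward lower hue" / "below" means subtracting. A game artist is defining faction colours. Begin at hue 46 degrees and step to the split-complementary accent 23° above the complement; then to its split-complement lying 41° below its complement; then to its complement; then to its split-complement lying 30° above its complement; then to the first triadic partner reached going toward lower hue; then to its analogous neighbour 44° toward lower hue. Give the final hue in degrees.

254°

46 + 203 = 249°   (split-comp 23° ↑)
249 + 139 = 388 → 388 − 360 = 28°   (split-comp 41° ↓)
28 + 180 = 208°   (complement)
208 + 210 = 418 → 418 − 360 = 58°   (split-comp 30° ↑)
58 − 120 = -62 → -62 + 360 = 298°   (triadic ↓)
298 − 44 = 254°   (analog 44° ↓)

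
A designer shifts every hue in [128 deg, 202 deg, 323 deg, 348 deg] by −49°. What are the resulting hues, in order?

128 − 49 = 79°
202 − 49 = 153°
323 − 49 = 274°
348 − 49 = 299°

79°, 153°, 274°, 299°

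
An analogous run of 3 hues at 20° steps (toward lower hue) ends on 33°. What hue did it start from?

73°

2 steps of 20° (toward lower hue) give a net shift of −40°.
Start = end − shift: 33 + 40 = 73°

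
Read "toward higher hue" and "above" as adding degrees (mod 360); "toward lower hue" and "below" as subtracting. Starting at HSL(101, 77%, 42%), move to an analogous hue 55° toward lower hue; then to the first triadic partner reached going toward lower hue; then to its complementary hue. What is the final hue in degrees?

analog 55° ↓ −55°: 101 − 55 = 46°
triadic ↓ −120°: 46 − 120 = -74 → -74 + 360 = 286°
complement +180°: 286 + 180 = 466 → 466 − 360 = 106°

106°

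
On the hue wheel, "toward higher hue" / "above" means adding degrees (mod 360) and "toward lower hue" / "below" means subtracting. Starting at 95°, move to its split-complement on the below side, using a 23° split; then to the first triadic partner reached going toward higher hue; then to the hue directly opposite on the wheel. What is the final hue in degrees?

192°

split-comp 23° ↓ +157°: 95 + 157 = 252°
triadic ↑ +120°: 252 + 120 = 372 → 372 − 360 = 12°
complement +180°: 12 + 180 = 192°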